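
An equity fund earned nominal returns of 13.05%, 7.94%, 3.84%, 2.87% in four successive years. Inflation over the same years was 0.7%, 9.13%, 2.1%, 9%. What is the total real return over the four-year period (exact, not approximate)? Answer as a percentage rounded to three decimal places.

Nominal growth factor = 1.1305 × 1.0794 × 1.0384 × 1.0287 = 1.303486
Price-level growth factor = 1.0070 × 1.0913 × 1.0210 × 1.0900 = 1.222998
Real growth factor = 1.303486 / 1.222998 = 1.065812
Total real return = 1.065812 − 1 → 6.581%.

6.581%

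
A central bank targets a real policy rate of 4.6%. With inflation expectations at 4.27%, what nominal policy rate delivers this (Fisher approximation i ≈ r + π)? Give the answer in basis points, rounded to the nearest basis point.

887 basis points

i ≈ r + π = 4.6% + 4.27% = 887 basis points.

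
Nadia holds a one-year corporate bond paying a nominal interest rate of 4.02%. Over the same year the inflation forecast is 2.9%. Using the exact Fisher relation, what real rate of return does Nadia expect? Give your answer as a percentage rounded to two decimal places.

1.09%

By the Fisher relation, 1 + r = (1 + i)/(1 + π).
1 + r = 1.04020 / 1.02900 = 1.010884
r = 1.010884 − 1 = 1.0884%, i.e. 1.09%.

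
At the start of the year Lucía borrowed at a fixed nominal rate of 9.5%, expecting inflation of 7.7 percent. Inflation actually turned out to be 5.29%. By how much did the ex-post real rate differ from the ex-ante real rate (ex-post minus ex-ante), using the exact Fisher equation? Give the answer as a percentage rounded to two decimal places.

2.33%

Ex-ante: (1 + 0.0950)/(1 + 0.0770) − 1 = 1.6713%
Ex-post: (1 + 0.0950)/(1 + 0.0529) − 1 = 3.9985%
Difference (ex-post − ex-ante) = 2.3272% → 2.33%.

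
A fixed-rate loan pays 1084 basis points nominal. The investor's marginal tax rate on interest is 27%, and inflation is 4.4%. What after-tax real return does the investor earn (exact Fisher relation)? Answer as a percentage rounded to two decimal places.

3.37%

After-tax nominal return = 10.84% × (1 − 0.27) = 7.9132%.
1 + r = 1.079132 / 1.04400 = 1.033651
After-tax real rate = 1.033651 − 1 → 3.37%.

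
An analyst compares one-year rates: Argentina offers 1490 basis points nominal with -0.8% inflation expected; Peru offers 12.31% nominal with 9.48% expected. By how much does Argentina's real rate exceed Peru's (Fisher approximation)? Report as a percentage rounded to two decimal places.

Argentina: 14.9% − (-0.8%) = 15.700%
Peru: 12.31% − 9.48% = 2.830%
Differential = 12.870% → 12.87%.

12.87%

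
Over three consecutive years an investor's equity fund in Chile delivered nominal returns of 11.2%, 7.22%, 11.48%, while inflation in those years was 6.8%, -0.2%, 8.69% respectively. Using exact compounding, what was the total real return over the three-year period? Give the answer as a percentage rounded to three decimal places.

Compound the nominal returns: 1.1120 × 1.0722 × 1.1148 = 1.329161.
Compound inflation: 1.0680 × 0.9980 × 1.0869 = 1.158488.
Deflate: 1.329161 / 1.158488 = 1.147324.
Total real return = 1.147324 − 1 → 14.732%.

14.732%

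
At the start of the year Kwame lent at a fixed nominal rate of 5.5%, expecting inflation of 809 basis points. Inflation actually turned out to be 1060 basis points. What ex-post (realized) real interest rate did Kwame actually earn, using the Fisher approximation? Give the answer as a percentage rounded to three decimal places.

-5.100%

Ex-post: 5.5% − 10.6% = -5.100%
So the realized real rate is -5.100%.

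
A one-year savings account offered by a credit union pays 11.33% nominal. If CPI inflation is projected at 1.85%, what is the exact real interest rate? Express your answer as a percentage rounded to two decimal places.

By the Fisher equation, 1 + r = (1 + i)/(1 + π).
1 + r = 1.11330 / 1.01850 = 1.093078
r = 1.093078 − 1 = 9.3078%, i.e. 9.31%.

9.31%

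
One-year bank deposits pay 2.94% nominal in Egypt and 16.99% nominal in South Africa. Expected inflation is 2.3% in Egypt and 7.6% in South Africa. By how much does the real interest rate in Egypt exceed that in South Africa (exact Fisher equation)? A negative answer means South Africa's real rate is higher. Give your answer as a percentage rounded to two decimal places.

Egypt: (1 + 0.0294)/(1 + 0.0230) − 1 = 0.6256%
South Africa: (1 + 0.1699)/(1 + 0.0760) − 1 = 8.7268%
Differential = 0.6256% − 8.7268% = -8.1012% → -8.10%.

-8.10%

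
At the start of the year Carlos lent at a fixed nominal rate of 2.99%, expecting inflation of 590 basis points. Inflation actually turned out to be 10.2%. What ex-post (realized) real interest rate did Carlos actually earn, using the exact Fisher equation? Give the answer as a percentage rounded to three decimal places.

-6.543%

Ex-post: (1 + 0.0299)/(1 + 0.1020) − 1 = -6.5426%
So the realized real rate is -6.543%.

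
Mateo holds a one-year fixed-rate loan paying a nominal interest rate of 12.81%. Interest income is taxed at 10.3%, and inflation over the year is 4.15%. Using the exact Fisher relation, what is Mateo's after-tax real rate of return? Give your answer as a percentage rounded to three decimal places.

7.048%

After-tax nominal return = 12.81% × (1 − 0.103) = 11.49057%.
1 + r = 1.1149057 / 1.04150 = 1.070481
After-tax real rate = 1.070481 − 1 → 7.048%.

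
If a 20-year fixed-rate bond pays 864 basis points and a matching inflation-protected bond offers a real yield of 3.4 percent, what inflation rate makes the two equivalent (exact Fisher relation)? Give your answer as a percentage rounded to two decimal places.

5.07%

(1 + π) = (1 + i)/(1 + r) = 1.08640 / 1.03400 = 1.050677
Break-even inflation = 1.050677 − 1 → 5.07%.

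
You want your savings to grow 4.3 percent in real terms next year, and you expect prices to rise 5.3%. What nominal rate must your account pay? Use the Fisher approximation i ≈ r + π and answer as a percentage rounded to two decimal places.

9.60%

i ≈ r + π = 4.3% + 5.3% = 9.60%.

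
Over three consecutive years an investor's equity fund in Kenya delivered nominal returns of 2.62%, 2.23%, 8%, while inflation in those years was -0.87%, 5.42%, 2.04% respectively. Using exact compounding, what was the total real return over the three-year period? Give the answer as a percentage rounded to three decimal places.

6.252%

Compound the nominal returns: 1.0262 × 1.0223 × 1.0800 = 1.133011.
Compound inflation: 0.9913 × 1.0542 × 1.0204 = 1.066347.
Deflate: 1.133011 / 1.066347 = 1.062516.
Total real return = 1.062516 − 1 → 6.252%.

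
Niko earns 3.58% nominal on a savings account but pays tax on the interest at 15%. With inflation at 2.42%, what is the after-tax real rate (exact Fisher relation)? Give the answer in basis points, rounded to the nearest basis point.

After-tax nominal return = 3.58% × (1 − 0.15) = 3.0430%.
1 + r = 1.03043 / 1.02420 = 1.006083
After-tax real rate = 1.006083 − 1 → 61 basis points.

61 basis points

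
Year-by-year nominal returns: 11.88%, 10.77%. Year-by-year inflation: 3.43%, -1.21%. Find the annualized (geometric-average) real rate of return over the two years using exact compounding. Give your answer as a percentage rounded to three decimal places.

Nominal growth factor = 1.1188 × 1.1077 = 1.239294760
Price-level growth factor = 1.0343 × 0.9879 = 1.021784970
Real growth factor = 1.239294760 / 1.021784970 = 1.212872372
Annualized real rate = 1.212872372^(1/2) − 1 = 10.13048% → 10.130%.

10.130%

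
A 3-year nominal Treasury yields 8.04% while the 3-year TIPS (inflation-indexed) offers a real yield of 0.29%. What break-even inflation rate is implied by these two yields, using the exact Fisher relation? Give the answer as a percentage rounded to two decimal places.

7.73%

(1 + π) = (1 + i)/(1 + r) = 1.08040 / 1.00290 = 1.077276
Break-even inflation = 1.077276 − 1 → 7.73%.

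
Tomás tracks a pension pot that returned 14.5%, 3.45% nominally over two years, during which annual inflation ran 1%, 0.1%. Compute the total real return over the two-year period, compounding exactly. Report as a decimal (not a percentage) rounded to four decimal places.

Nominal growth factor = 1.1450 × 1.0345 = 1.184503
Price-level growth factor = 1.0100 × 1.0010 = 1.011010
Real growth factor = 1.184503 / 1.011010 = 1.171603
Total real return = 1.171603 − 1 → 0.1716.

0.1716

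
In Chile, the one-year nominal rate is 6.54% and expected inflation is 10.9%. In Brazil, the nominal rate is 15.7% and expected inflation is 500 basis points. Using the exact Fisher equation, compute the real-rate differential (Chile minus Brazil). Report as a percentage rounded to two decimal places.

Chile: (1 + 0.0654)/(1 + 0.1090) − 1 = -3.9315%
Brazil: (1 + 0.1570)/(1 + 0.0500) − 1 = 10.1905%
Differential = -3.9315% − 10.1905% = -14.1219% → -14.12%.

-14.12%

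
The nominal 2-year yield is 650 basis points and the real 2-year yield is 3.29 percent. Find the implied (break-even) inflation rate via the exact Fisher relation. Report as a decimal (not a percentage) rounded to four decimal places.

(1 + π) = (1 + i)/(1 + r) = 1.06500 / 1.03290 = 1.031078
Break-even inflation = 1.031078 − 1 → 0.0311.

0.0311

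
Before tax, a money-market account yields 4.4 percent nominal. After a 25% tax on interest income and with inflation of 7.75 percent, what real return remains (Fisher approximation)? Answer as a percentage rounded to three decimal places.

-4.450%

After-tax nominal return = 4.4% × (1 − 0.25) = 3.3000%.
r ≈ 3.3000% − 7.75% → -4.450%.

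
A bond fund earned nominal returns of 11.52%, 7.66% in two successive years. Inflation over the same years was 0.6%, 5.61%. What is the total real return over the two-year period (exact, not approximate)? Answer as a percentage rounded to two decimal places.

Compound the nominal returns: 1.1152 × 1.0766 = 1.200624.
Compound inflation: 1.0060 × 1.0561 = 1.062437.
Deflate: 1.200624 / 1.062437 = 1.130067.
Total real return = 1.130067 − 1 → 13.01%.

13.01%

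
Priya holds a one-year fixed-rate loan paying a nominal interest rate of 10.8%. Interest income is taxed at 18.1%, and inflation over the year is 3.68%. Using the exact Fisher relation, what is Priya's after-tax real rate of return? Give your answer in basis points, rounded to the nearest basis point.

498 basis points

After-tax nominal return = 10.8% × (1 − 0.181) = 8.8452%.
1 + r = 1.088452 / 1.03680 = 1.049819
After-tax real rate = 1.049819 − 1 → 498 basis points.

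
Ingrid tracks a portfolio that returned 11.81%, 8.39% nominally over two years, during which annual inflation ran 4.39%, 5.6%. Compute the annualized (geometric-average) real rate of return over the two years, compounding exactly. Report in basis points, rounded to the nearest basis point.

485 basis points

Nominal growth factor = 1.1181 × 1.0839 = 1.21190859
Price-level growth factor = 1.0439 × 1.0560 = 1.10235840
Real growth factor = 1.21190859 / 1.10235840 = 1.09937802
Annualized real rate = 1.09937802^(1/2) − 1 = 4.8512% → 485 basis points.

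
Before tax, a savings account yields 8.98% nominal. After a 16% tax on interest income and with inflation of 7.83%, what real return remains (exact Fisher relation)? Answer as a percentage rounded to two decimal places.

After-tax nominal return = 8.98% × (1 − 0.16) = 7.5432%.
1 + r = 1.075432 / 1.07830 = 0.997340
After-tax real rate = 0.997340 − 1 → -0.27%.

-0.27%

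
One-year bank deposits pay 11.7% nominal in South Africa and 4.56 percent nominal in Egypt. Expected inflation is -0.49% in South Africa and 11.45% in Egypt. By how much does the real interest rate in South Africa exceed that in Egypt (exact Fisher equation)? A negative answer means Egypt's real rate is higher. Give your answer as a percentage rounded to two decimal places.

South Africa: (1 + 0.1170)/(1 − 0.0049) − 1 = 12.2500%
Egypt: (1 + 0.0456)/(1 + 0.1145) − 1 = -6.1821%
Differential = 12.2500% − (-6.1821%) = 18.4322% → 18.43%.

18.43%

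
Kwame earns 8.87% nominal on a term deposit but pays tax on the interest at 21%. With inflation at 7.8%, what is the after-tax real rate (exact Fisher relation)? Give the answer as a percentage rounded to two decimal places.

After-tax nominal return = 8.87% × (1 − 0.21) = 7.0073%.
1 + r = 1.070073 / 1.07800 = 0.992647
After-tax real rate = 0.992647 − 1 → -0.74%.

-0.74%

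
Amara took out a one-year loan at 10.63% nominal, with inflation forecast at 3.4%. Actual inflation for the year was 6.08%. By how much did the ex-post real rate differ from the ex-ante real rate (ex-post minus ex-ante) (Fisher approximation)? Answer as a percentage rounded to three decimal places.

-2.680%

Ex-ante: 10.63% − 3.4% = 7.230%
Ex-post: 10.63% − 6.08% = 4.550%
Difference (ex-post − ex-ante) = -2.6800% → -2.680%.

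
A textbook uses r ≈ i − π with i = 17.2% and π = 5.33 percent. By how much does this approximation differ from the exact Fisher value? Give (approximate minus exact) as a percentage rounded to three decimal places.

Approximate: r ≈ 17.200% − 5.330% = 11.8700%
Exact: (1 + 0.1720)/(1 + 0.0533) − 1 = 11.2693%
Error = 11.8700% − 11.2693% = 0.6007% → 0.601%.

0.601%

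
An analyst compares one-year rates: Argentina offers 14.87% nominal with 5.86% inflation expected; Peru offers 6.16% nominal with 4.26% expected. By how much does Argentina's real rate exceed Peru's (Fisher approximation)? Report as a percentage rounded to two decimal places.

Argentina: 14.87% − 5.86% = 9.010%
Peru: 6.16% − 4.26% = 1.900%
Differential = 7.110% → 7.11%.

7.11%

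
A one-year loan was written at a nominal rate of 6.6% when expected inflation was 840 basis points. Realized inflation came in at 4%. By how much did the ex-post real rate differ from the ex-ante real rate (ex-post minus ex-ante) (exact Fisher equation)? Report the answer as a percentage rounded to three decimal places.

Ex-ante: (1 + 0.0660)/(1 + 0.0840) − 1 = -1.66052%
Ex-post: (1 + 0.0660)/(1 + 0.0400) − 1 = 2.50000%
Difference (ex-post − ex-ante) = 4.16052% → 4.161%.

4.161%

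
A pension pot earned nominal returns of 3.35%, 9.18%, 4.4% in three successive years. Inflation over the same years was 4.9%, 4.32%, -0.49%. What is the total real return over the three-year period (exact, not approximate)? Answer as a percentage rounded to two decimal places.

Compound the nominal returns: 1.0335 × 1.0918 × 1.0440 = 1.178024.
Compound inflation: 1.0490 × 1.0432 × 0.9951 = 1.088955.
Deflate: 1.178024 / 1.088955 = 1.081793.
Total real return = 1.081793 − 1 → 8.18%.

8.18%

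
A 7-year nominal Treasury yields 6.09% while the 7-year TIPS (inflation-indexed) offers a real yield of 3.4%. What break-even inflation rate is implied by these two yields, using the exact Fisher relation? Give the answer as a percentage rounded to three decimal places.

2.602%

(1 + π) = (1 + i)/(1 + r) = 1.06090 / 1.03400 = 1.0260155
Break-even inflation = 1.0260155 − 1 → 2.602%.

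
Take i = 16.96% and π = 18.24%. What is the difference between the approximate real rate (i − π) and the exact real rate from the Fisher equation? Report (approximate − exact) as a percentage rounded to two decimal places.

-0.20%

Approximate: r ≈ 16.960% − 18.240% = -1.2800%
Exact: (1 + 0.1696)/(1 + 0.1824) − 1 = -1.0825%
Error = -1.2800% − (-1.0825%) = -0.1975% → -0.20%.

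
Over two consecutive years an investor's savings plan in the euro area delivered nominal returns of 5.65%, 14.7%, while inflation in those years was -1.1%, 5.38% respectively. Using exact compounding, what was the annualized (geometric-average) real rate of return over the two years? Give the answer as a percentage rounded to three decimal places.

7.830%

Compound the nominal returns: 1.0565 × 1.1470 = 1.21180550.
Compound inflation: 0.9890 × 1.0538 = 1.04220820.
Deflate: 1.21180550 / 1.04220820 = 1.16272881.
Annualized real rate = 1.16272881^(1/2) − 1 = 7.8299% → 7.830%.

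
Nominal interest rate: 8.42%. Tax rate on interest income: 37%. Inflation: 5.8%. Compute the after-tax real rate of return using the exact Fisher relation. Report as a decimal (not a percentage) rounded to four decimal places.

After-tax nominal return = 8.42% × (1 − 0.37) = 5.3046%.
1 + r = 1.053046 / 1.05800 = 0.995318
After-tax real rate = 0.995318 − 1 → -0.0047.

-0.0047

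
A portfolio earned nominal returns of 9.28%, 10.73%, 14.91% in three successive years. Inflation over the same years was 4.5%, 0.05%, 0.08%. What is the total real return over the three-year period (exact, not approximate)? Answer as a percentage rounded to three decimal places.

Compound the nominal returns: 1.0928 × 1.1073 × 1.1491 = 1.390477.
Compound inflation: 1.0450 × 1.0005 × 1.0008 = 1.046359.
Deflate: 1.390477 / 1.046359 = 1.328872.
Total real return = 1.328872 − 1 → 32.887%.

32.887%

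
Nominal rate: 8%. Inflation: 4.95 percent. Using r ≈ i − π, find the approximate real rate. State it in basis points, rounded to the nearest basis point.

305 basis points

r ≈ i − π = 8% − 4.95% = 305 basis points.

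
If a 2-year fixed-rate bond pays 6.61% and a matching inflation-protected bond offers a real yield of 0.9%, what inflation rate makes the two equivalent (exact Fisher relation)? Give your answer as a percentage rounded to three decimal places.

5.659%

(1 + π) = (1 + i)/(1 + r) = 1.06610 / 1.00900 = 1.056591
Break-even inflation = 1.056591 − 1 → 5.659%.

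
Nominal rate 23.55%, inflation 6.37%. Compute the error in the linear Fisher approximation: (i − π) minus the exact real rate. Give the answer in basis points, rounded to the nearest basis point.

Approximate: r ≈ 23.550% − 6.370% = 17.1800%
Exact: (1 + 0.2355)/(1 + 0.0637) − 1 = 16.1512%
Error = 17.1800% − 16.1512% = 1.0288% → 103 basis points.

103 basis points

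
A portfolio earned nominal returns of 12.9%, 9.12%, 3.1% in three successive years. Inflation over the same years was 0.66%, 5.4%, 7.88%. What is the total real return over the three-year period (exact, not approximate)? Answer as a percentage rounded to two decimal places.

Compound the nominal returns: 1.1290 × 1.0912 × 1.0310 = 1.270156.
Compound inflation: 1.0066 × 1.0540 × 1.0788 = 1.144560.
Deflate: 1.270156 / 1.144560 = 1.109733.
Total real return = 1.109733 − 1 → 10.97%.

10.97%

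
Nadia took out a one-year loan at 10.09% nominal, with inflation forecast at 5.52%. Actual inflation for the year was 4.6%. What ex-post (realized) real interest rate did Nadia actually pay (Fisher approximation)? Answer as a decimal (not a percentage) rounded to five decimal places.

0.05490

Ex-post: 10.09% − 4.6% = 5.490%
So the realized real rate is 0.05490.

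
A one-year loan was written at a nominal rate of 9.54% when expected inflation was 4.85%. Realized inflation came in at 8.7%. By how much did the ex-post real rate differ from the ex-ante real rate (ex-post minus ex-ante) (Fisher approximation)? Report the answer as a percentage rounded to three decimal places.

-3.850%

Ex-ante: 9.54% − 4.85% = 4.690%
Ex-post: 9.54% − 8.7% = 0.840%
Difference (ex-post − ex-ante) = -3.8500% → -3.850%.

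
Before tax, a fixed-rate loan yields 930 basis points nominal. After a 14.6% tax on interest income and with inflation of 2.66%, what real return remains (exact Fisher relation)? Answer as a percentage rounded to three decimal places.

After-tax nominal return = 9.3% × (1 − 0.146) = 7.9422%.
1 + r = 1.079422 / 1.02660 = 1.051453
After-tax real rate = 1.051453 − 1 → 5.145%.

5.145%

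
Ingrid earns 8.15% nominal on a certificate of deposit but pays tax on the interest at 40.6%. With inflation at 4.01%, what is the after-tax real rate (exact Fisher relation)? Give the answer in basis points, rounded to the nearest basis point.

80 basis points

After-tax nominal return = 8.15% × (1 − 0.406) = 4.8411%.
1 + r = 1.048411 / 1.04010 = 1.007991
After-tax real rate = 1.007991 − 1 → 80 basis points.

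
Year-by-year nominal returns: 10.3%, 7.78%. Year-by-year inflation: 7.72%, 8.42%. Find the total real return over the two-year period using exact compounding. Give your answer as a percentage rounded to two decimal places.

1.79%

Compound the nominal returns: 1.1030 × 1.0778 = 1.188813.
Compound inflation: 1.0772 × 1.0842 = 1.167900.
Deflate: 1.188813 / 1.167900 = 1.017907.
Total real return = 1.017907 − 1 → 1.79%.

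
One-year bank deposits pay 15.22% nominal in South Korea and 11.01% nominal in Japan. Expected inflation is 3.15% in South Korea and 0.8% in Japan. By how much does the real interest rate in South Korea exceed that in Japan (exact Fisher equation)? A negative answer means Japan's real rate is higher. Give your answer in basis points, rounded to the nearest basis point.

South Korea: (1 + 0.1522)/(1 + 0.0315) − 1 = 11.7014%
Japan: (1 + 0.1101)/(1 + 0.0080) − 1 = 10.1290%
Differential = 11.7014% − 10.1290% = 1.5724% → 157 basis points.

157 basis points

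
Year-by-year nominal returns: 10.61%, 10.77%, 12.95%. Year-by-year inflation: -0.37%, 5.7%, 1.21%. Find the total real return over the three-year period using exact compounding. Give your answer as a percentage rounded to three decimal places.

Nominal growth factor = 1.1061 × 1.1077 × 1.1295 = 1.383894
Price-level growth factor = 0.9963 × 1.0570 × 1.0121 = 1.065831
Real growth factor = 1.383894 / 1.065831 = 1.298417
Total real return = 1.298417 − 1 → 29.842%.

29.842%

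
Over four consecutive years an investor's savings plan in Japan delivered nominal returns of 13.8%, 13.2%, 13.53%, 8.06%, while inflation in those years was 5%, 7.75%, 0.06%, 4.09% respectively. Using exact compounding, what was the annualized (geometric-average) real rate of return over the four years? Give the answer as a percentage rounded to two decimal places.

Nominal growth factor = 1.1380 × 1.1320 × 1.1353 × 1.0806 = 1.58039006
Price-level growth factor = 1.0500 × 1.0775 × 1.0006 × 1.0409 = 1.17835483
Real growth factor = 1.58039006 / 1.17835483 = 1.34118351
Annualized real rate = 1.34118351^(1/4) − 1 = 7.6148% → 7.61%.

7.61%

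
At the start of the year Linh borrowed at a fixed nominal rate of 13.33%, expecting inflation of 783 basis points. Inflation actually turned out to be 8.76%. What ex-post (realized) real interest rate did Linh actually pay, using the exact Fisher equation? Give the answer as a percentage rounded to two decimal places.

Ex-post: (1 + 0.1333)/(1 + 0.0876) − 1 = 4.2019%
So the realized real rate is 4.20%.

4.20%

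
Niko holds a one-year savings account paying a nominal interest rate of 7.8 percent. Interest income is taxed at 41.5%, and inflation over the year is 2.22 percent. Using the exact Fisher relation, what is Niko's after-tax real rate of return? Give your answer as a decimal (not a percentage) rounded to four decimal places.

0.0229

After-tax nominal return = 7.8% × (1 − 0.415) = 4.5630%.
1 + r = 1.04563 / 1.02220 = 1.022921
After-tax real rate = 1.022921 − 1 → 0.0229.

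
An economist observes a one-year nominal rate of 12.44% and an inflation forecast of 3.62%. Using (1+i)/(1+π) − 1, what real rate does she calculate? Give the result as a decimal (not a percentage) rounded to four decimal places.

0.0851

By the Fisher equation, 1 + r = (1 + i)/(1 + π).
1 + r = 1.12440 / 1.03620 = 1.085119
r = 1.085119 − 1 = 8.5119%, i.e. 0.0851.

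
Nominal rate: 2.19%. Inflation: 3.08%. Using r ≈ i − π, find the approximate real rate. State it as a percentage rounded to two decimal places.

-0.89%

r ≈ i − π = 2.19% − 3.08% = -0.89%.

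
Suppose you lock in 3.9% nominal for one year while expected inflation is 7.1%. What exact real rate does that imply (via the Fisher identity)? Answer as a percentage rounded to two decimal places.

1 + r = 1.03900 / 1.07100 = 0.970121
r = 0.970121 − 1 = -2.9879%, i.e. -2.99%.

-2.99%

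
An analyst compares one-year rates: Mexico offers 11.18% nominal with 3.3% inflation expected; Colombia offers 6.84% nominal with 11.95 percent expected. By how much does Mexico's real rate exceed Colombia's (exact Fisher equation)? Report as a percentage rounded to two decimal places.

12.19%

Mexico: (1 + 0.1118)/(1 + 0.0330) − 1 = 7.6283%
Colombia: (1 + 0.0684)/(1 + 0.1195) − 1 = -4.5645%
Differential = 7.6283% − (-4.5645%) = 12.1928% → 12.19%.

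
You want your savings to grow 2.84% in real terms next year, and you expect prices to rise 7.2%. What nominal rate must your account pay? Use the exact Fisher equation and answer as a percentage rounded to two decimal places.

(1 + i) = (1 + r)(1 + π) = 1.02840 × 1.07200 = 1.1024448
i = 1.1024448 − 1, so the required nominal rate is 10.24%.

10.24%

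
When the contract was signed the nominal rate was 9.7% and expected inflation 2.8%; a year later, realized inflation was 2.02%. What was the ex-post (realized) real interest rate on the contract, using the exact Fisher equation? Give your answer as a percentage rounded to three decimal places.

7.528%

Ex-post: (1 + 0.0970)/(1 + 0.0202) − 1 = 7.5279%
So the realized real rate is 7.528%.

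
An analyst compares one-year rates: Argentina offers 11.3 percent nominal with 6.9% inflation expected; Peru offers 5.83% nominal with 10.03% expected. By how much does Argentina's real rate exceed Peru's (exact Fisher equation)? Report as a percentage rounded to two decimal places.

Argentina: (1 + 0.1130)/(1 + 0.0690) − 1 = 4.1160%
Peru: (1 + 0.0583)/(1 + 0.1003) − 1 = -3.8171%
Differential = 4.1160% − (-3.8171%) = 7.9331% → 7.93%.

7.93%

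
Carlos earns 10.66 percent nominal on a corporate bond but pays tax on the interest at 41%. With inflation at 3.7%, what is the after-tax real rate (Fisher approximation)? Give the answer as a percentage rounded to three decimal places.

2.589%

After-tax nominal return = 10.66% × (1 − 0.41) = 6.2894%.
r ≈ 6.2894% − 3.7% → 2.589%.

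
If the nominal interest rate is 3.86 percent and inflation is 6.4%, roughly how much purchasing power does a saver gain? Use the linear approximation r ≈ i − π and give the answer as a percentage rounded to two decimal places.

r ≈ i − π = 3.86% − 6.4% = -2.54%.

-2.54%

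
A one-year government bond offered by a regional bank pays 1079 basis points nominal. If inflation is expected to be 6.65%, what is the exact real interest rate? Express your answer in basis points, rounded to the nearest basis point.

By the Fisher identity, 1 + r = (1 + i)/(1 + π).
1 + r = 1.10790 / 1.06650 = 1.038819
r = 1.038819 − 1 = 3.8819%, i.e. 388 basis points.

388 basis points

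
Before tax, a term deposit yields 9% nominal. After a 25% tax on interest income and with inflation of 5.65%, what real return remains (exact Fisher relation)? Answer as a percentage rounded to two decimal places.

1.04%

After-tax nominal return = 9% × (1 − 0.25) = 6.7500%.
1 + r = 1.06750 / 1.05650 = 1.010412
After-tax real rate = 1.010412 − 1 → 1.04%.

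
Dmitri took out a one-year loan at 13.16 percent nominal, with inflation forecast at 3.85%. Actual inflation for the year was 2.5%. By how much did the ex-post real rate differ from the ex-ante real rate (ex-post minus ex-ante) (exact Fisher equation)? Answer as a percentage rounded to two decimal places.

Ex-ante: (1 + 0.1316)/(1 + 0.0385) − 1 = 8.9649%
Ex-post: (1 + 0.1316)/(1 + 0.0250) − 1 = 10.4000%
Difference (ex-post − ex-ante) = 1.4351% → 1.44%.

1.44%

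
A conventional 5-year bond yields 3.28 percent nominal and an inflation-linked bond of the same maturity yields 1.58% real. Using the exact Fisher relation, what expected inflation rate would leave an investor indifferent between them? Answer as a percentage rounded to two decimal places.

(1 + π) = (1 + i)/(1 + r) = 1.03280 / 1.01580 = 1.016736
Break-even inflation = 1.016736 − 1 → 1.67%.

1.67%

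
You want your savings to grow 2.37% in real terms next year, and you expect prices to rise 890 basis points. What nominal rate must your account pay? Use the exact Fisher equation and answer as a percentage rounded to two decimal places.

11.48%

(1 + i) = (1 + r)(1 + π) = 1.02370 × 1.08900 = 1.1148093
i = 1.1148093 − 1, so the required nominal rate is 11.48%.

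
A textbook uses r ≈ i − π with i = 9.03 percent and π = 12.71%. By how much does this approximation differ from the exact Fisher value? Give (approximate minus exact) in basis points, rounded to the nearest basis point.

Approximate: r ≈ 9.030% − 12.710% = -3.6800%
Exact: (1 + 0.0903)/(1 + 0.1271) − 1 = -3.26502%
Error = -3.6800% − (-3.26502%) = -0.41498% → -41 basis points.

-41 basis points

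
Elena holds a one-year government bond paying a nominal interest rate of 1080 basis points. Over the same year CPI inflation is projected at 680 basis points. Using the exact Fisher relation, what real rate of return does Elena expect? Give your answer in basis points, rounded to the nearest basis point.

1 + r = 1.10800 / 1.06800 = 1.037453
r = 1.037453 − 1 = 3.7453%, i.e. 375 basis points.

375 basis points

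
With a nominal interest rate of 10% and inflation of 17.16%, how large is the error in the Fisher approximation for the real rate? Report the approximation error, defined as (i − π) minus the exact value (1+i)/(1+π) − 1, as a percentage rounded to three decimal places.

-1.049%

Approximate: r ≈ 10.000% − 17.160% = -7.1600%
Exact: (1 + 0.1000)/(1 + 0.1716) − 1 = -6.1113%
Error = -7.1600% − (-6.1113%) = -1.0487% → -1.049%.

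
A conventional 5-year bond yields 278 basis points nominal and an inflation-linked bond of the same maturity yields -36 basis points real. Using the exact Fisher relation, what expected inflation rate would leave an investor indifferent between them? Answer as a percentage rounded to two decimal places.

3.15%

(1 + π) = (1 + i)/(1 + r) = 1.02780 / 0.99640 = 1.031513
Break-even inflation = 1.031513 − 1 → 3.15%.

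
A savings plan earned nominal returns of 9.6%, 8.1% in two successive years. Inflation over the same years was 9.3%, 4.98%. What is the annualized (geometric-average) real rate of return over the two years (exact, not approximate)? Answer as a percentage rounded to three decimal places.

1.614%

Nominal growth factor = 1.0960 × 1.0810 = 1.18477600
Price-level growth factor = 1.0930 × 1.0498 = 1.14743140
Real growth factor = 1.18477600 / 1.14743140 = 1.03254626
Annualized real rate = 1.03254626^(1/2) − 1 = 1.6143% → 1.614%.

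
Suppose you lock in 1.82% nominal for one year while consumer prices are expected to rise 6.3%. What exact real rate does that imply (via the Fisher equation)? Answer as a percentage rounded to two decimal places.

-4.21%

By the Fisher equation, 1 + r = (1 + i)/(1 + π).
1 + r = 1.01820 / 1.06300 = 0.957855
r = 0.957855 − 1 = -4.2145%, i.e. -4.21%.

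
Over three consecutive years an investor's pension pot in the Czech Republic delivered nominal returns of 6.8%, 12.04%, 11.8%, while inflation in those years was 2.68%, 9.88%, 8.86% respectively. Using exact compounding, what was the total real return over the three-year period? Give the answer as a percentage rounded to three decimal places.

Nominal growth factor = 1.0680 × 1.1204 × 1.1180 = 1.337784
Price-level growth factor = 1.0268 × 1.0988 × 1.0886 = 1.228211
Real growth factor = 1.337784 / 1.228211 = 1.089214
Total real return = 1.089214 − 1 → 8.921%.

8.921%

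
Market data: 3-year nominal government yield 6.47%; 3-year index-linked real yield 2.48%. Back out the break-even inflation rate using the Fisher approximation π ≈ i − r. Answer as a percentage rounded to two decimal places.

π ≈ i − r = 6.47% − 2.48% → 3.99%.

3.99%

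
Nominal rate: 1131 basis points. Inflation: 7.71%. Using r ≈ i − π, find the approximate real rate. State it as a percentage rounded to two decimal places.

r ≈ i − π = 11.31% − 7.71% = 3.60%.

3.60%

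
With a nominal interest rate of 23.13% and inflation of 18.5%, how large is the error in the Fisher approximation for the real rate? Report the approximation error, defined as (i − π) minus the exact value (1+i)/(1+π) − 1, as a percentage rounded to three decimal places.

Approximate: r ≈ 23.130% − 18.500% = 4.6300%
Exact: (1 + 0.2313)/(1 + 0.1850) − 1 = 3.9072%
Error = 4.6300% − 3.9072% = 0.7228% → 0.723%.

0.723%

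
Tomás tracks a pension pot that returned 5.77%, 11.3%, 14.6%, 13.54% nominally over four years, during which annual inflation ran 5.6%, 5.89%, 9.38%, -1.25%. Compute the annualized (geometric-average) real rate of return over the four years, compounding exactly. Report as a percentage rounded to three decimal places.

6.121%

Compound the nominal returns: 1.0577 × 1.1130 × 1.1460 × 1.1354 = 1.531761594.
Compound inflation: 1.0560 × 1.0589 × 1.0938 × 0.9875 = 1.207796842.
Deflate: 1.531761594 / 1.207796842 = 1.268227851.
Annualized real rate = 1.268227851^(1/4) − 1 = 6.12051% → 6.121%.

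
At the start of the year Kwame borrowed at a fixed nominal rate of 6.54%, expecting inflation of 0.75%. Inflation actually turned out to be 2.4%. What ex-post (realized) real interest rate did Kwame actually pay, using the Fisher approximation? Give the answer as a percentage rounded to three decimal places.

Ex-post: 6.54% − 2.4% = 4.140%
So the realized real rate is 4.140%.

4.140%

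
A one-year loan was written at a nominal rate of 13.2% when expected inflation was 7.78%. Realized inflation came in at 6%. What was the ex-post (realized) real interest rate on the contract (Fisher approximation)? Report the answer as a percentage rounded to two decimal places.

Ex-post: 13.2% − 6% = 7.200%
So the realized real rate is 7.20%.

7.20%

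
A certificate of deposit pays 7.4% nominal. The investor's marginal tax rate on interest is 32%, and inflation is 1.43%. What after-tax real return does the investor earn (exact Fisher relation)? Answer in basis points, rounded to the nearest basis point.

355 basis points

After-tax nominal return = 7.4% × (1 − 0.32) = 5.0320%.
1 + r = 1.05032 / 1.01430 = 1.035512
After-tax real rate = 1.035512 − 1 → 355 basis points.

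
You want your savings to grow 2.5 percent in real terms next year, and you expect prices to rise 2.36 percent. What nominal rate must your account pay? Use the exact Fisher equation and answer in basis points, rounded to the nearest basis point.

492 basis points

(1 + i) = (1 + r)(1 + π) = 1.02500 × 1.02360 = 1.04919
i = 1.04919 − 1, so the required nominal rate is 492 basis points.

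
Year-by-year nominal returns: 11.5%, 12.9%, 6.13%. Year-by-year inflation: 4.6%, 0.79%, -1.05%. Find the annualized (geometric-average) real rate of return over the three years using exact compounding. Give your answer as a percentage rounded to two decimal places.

Nominal growth factor = 1.1150 × 1.1290 × 1.0613 = 1.33600159
Price-level growth factor = 1.0460 × 1.0079 × 0.9895 = 1.04319363
Real growth factor = 1.33600159 / 1.04319363 = 1.28068418
Annualized real rate = 1.28068418^(1/3) − 1 = 8.5960% → 8.60%.

8.60%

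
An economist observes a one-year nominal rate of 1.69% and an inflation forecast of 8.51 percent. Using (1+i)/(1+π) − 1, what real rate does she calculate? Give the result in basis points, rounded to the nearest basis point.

By the Fisher identity, 1 + r = (1 + i)/(1 + π).
1 + r = 1.01690 / 1.08510 = 0.937149
r = 0.937149 − 1 = -6.2851%, i.e. -629 basis points.

-629 basis points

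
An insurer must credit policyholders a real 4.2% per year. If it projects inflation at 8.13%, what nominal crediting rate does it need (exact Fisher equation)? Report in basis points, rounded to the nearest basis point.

1267 basis points

(1 + i) = (1 + r)(1 + π) = 1.04200 × 1.08130 = 1.1267146
i = 1.1267146 − 1, so the required nominal rate is 1267 basis points.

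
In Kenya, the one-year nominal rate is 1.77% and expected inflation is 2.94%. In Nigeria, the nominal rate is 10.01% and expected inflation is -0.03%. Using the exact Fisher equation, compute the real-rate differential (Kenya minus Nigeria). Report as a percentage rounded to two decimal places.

-11.18%

Kenya: (1 + 0.0177)/(1 + 0.0294) − 1 = -1.1366%
Nigeria: (1 + 0.1001)/(1 − 0.0003) − 1 = 10.0430%
Differential = -1.1366% − 10.0430% = -11.1796% → -11.18%.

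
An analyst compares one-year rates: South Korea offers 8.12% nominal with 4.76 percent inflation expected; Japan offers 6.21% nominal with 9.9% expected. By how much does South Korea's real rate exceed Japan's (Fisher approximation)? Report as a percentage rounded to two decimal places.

7.05%

South Korea: 8.12% − 4.76% = 3.360%
Japan: 6.21% − 9.9% = -3.690%
Differential = 7.050% → 7.05%.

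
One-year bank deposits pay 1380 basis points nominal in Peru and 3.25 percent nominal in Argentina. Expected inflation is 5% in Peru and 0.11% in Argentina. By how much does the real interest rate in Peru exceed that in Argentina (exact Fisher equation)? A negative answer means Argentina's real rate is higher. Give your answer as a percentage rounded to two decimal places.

Peru: (1 + 0.1380)/(1 + 0.0500) − 1 = 8.3810%
Argentina: (1 + 0.0325)/(1 + 0.0011) − 1 = 3.1365%
Differential = 8.3810% − 3.1365% = 5.2444% → 5.24%.

5.24%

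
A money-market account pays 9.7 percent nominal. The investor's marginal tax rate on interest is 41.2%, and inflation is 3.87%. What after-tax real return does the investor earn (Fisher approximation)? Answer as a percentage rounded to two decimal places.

1.83%

After-tax nominal return = 9.7% × (1 − 0.412) = 5.7036%.
r ≈ 5.7036% − 3.87% → 1.83%.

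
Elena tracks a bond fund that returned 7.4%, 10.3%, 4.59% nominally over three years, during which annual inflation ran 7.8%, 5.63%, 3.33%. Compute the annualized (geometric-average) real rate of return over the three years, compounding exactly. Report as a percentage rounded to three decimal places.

Compound the nominal returns: 1.0740 × 1.1030 × 1.0459 = 1.23899615.
Compound inflation: 1.0780 × 1.0563 × 1.0333 = 1.17660982.
Deflate: 1.23899615 / 1.17660982 = 1.05302210.
Annualized real rate = 1.05302210^(1/3) − 1 = 1.7371% → 1.737%.

1.737%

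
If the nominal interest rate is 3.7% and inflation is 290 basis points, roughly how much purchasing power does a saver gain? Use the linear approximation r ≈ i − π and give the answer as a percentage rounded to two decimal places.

0.80%

r ≈ i − π = 3.7% − 2.9% = 0.80%.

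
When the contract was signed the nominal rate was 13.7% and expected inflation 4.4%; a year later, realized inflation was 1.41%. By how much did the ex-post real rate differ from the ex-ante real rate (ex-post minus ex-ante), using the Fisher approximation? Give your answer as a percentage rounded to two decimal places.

2.99%

Ex-ante: 13.7% − 4.4% = 9.300%
Ex-post: 13.7% − 1.41% = 12.290%
Difference (ex-post − ex-ante) = 2.9900% → 2.99%.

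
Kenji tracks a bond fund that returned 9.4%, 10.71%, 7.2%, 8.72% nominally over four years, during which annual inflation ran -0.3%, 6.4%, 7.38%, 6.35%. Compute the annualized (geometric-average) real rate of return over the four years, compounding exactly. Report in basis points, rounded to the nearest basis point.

Nominal growth factor = 1.0940 × 1.1071 × 1.0720 × 1.0872 = 1.41158944
Price-level growth factor = 0.9970 × 1.0640 × 1.0738 × 1.0635 = 1.21142820
Real growth factor = 1.41158944 / 1.21142820 = 1.16522749
Annualized real rate = 1.16522749^(1/4) − 1 = 3.8969% → 390 basis points.

390 basis points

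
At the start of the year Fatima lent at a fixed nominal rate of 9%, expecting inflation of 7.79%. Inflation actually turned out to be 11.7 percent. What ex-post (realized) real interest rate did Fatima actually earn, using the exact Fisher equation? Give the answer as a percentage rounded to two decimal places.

Ex-post: (1 + 0.0900)/(1 + 0.1170) − 1 = -2.4172%
So the realized real rate is -2.42%.

-2.42%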